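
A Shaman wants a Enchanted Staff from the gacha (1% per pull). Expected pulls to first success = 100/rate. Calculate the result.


Expected pulls for a geometric distribution = 1/p = 100 / rate%
= 100 / 1
= 100.0

100.0 pulls


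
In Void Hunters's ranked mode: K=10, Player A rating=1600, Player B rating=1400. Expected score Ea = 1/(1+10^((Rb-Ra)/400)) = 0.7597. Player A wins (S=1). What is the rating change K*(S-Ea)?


Elo update: delta = K * (S - Ea), where S = 1 (wins)
S - Ea = 1 - 0.7597 = 0.2403
Rating change = 10 * 0.2403
= 2.40

2.40 rating points


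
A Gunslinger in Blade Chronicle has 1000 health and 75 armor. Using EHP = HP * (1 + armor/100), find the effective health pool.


EHP = 1000 * (1 + 75/100)
= 1000 * (1 + 0.75)
= 1000 * 1.75
= 1750.0

1750.0 EHP


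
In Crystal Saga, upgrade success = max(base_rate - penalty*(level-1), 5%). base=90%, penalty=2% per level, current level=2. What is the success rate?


raw_rate = 90 - 2 * (2 - 1)
= 90 - 2 * 1
= 90 - 2
= 88
Apply floor: max(88, 5) = 88%

88%


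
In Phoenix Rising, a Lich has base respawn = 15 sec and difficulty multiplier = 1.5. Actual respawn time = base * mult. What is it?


Respawn time = base * multiplier
= 15 * 1.5
= 22.5 seconds

22.5 seconds


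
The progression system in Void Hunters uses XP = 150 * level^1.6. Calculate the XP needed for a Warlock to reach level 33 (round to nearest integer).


XP = 150 * level^1.6
Substitute level = 33:
XP = 150 * 33^1.6
= 150 * 268.9195
= 40338

40338 XP


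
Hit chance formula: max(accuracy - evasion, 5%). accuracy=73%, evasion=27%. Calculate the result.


accuracy - evasion = 73 - 27 = 46
Apply floor: max(46, 5) = 46
Hit chance = 46%

46%


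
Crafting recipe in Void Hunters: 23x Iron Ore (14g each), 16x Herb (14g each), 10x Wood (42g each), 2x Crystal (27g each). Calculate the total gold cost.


Cost breakdown:
  Iron Ore: 23 * 14 = 322
  Herb: 16 * 14 = 224
  Wood: 10 * 42 = 420
  Crystal: 2 * 27 = 54
Total = 322 + 224 + 420 + 54 = 1020

1020 gold


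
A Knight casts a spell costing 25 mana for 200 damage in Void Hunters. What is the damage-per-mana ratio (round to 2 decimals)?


Efficiency = damage / mana
= 200 / 25
= 8.00

8.00 dmg/mana


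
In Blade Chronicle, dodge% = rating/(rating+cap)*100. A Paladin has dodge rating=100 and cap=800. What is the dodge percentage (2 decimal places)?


dodge% = 100 / (100 + 800) * 100
= 100 / 900 * 100
= 0.111111 * 100
= 11.11%

11.11%


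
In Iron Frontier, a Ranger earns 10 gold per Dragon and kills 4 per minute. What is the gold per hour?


Gold per minute = 10 * 4 = 40
Gold per hour = 40 * 60 = 2400

2400 gold/hour


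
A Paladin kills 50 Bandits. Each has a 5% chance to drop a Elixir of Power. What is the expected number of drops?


Expected drops = kills * (drop_rate / 100)
= 50 * (5 / 100)
= 50 * 0.05
= 2.5

2.5 drops


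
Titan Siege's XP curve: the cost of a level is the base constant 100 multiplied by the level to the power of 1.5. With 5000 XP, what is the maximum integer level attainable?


XP = 100 * level^1.5, so level = (XP / 100)^(1/1.5)
= (5000 / 100)^(1/1.5)
= 50.0^0.6667
= 13.5721
Floor: level = 13

level 13


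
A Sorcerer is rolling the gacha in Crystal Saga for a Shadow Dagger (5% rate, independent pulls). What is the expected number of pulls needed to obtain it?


Expected pulls for a geometric distribution = 1/p = 100 / rate%
= 100 / 5
= 20.0

20.0 pulls


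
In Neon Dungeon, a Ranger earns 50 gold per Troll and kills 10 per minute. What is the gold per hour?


Gold per minute = 50 * 10 = 500
Gold per hour = 500 * 60 = 30000

30000 gold/hour


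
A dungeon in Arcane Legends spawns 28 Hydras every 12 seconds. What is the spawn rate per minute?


Spawns per minute = count * (60 / interval)
= 28 * (60 / 12)
= 28 * 5.0
= 140.0

140.0 per minute


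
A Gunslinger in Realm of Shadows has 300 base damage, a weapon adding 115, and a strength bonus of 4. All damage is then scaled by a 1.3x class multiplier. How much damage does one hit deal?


Sum base + weapon + str = 300 + 115 + 4 = 419
Multiply by 1.3:
419 * 1.3 = 544.7

544.7 damage


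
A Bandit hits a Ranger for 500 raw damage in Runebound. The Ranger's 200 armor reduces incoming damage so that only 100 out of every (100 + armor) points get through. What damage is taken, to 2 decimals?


actual = 500 * 100 / (100 + 200)
= 500 * 100 / 300
= 50000 / 300
= 166.67

166.67 damage


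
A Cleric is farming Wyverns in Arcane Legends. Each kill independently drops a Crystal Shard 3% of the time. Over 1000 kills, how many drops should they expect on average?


Expected drops = kills * (drop_rate / 100)
= 1000 * (3 / 100)
= 1000 * 0.03
= 30.0

30.0 drops


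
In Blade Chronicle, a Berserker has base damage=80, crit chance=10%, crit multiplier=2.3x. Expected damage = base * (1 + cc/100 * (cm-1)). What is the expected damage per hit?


E[dmg] = base * (1 + crit_chance * (crit_mult - 1))
cc as decimal = 10/100 = 0.1
cm - 1 = 2.3 - 1 = 1.3
Bonus factor = 0.1 * 1.3 = 0.13
Total multiplier = 1 + 0.13 = 1.13
Expected damage = 80 * 1.13 = 90.40

90.40 damage


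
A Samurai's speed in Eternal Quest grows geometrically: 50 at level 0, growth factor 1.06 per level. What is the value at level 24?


value = base * growth^level
= 50 * 1.06^24
= 50 * 4.048935
= 202.45

202.45 speed


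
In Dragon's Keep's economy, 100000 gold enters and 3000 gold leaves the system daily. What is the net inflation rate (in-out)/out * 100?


Net gold = 100000 - 3000 = 97000
Inflation rate = net / sunk * 100 = 97000 / 3000 * 100
= 32.333333 * 100
= 3233.33%

3233.33%


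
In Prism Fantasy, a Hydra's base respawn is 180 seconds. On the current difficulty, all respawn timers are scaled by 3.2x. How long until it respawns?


Respawn time = base * multiplier
= 180 * 3.2
= 576.0 seconds

576.0 seconds


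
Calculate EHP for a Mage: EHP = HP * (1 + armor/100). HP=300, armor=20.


EHP = 300 * (1 + 20/100)
= 300 * (1 + 0.2)
= 300 * 1.2
= 360.0

360.0 EHP


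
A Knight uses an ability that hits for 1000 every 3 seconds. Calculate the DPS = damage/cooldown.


DPS = damage / cooldown
= 1000 / 3
= 333.33

333.33 DPS


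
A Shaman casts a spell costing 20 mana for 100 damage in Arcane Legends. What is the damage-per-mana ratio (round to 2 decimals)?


Efficiency = damage / mana
= 100 / 20
= 5.00

5.00 dmg/mana


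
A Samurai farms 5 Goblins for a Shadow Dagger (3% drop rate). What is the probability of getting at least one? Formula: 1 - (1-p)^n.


P(at least one) = 1 - P(none) = 1 - (1-p)^n
p = 3/100 = 0.03
1 - p = 0.97
(1 - p)^5 = 0.97^5 = 0.858734
P(at least one) = 1 - 0.858734 = 0.1413

0.1413


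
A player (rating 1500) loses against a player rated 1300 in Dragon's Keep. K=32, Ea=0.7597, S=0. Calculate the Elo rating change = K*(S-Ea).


Elo update: delta = K * (S - Ea), where S = 0 (loses)
S - Ea = 0 - 0.7597 = -0.7597
Rating change = 32 * -0.7597
= -24.31

-24.31 rating points


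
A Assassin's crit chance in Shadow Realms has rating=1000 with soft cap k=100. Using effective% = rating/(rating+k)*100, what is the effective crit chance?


effective% = rating / (rating + k) * 100
= 1000 / (1000 + 100) * 100
= 1000 / 1100 * 100
= 0.909091 * 100
= 90.91%

90.91%


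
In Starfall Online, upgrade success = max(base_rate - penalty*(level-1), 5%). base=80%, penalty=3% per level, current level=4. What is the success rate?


raw_rate = 80 - 3 * (4 - 1)
= 80 - 3 * 3
= 80 - 9
= 71
Apply floor: max(71, 5) = 71%

71%


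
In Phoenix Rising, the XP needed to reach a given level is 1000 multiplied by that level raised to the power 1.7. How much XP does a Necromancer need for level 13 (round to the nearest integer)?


XP = 1000 * level^1.7
Substitute level = 13:
XP = 1000 * 13^1.7
= 1000 * 78.2895
= 78290

78290 XP


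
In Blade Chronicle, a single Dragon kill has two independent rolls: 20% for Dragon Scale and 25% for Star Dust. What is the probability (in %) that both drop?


For independent events, P(both) = P(A) * P(B)
= 20% * 25%
= 500 / 100 %
= 5.0%

5.0%


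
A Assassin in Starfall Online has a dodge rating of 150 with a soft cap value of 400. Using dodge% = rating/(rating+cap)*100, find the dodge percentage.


dodge% = 150 / (150 + 400) * 100
= 150 / 550 * 100
= 0.272727 * 100
= 27.27%

27.27%


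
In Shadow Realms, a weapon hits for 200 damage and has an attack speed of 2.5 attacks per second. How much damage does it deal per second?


DPS = damage * attack_speed
= 200 * 2.5
= 500.0

500.0 DPS


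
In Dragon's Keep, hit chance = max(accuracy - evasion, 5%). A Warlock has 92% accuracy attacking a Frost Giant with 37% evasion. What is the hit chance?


accuracy - evasion = 92 - 37 = 55
Apply floor: max(55, 5) = 55
Hit chance = 55%

55%


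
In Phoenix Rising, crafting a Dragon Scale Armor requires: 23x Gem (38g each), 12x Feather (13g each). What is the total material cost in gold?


Cost breakdown:
  Gem: 23 * 38 = 874
  Feather: 12 * 13 = 156
Total = 874 + 156 = 1030

1030 gold


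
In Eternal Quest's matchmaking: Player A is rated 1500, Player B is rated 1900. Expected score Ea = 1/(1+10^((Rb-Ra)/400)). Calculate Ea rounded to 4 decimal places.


Elo expected score: Ea = 1/(1 + 10^((Rb-Ra)/400))
Rb - Ra = 1900 - 1500 = 400
(Rb-Ra)/400 = 400/400 = 1.0
10^1.0 = 10.0
Ea = 1/(1 + 10.0) = 1/11.0 = 0.0909

0.0909


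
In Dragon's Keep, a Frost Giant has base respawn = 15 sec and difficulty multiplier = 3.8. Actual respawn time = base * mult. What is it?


Respawn time = base * multiplier
= 15 * 3.8
= 57.0 seconds

57.0 seconds


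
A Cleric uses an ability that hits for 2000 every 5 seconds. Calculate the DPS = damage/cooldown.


DPS = damage / cooldown
= 2000 / 5
= 400.00

400.00 DPS


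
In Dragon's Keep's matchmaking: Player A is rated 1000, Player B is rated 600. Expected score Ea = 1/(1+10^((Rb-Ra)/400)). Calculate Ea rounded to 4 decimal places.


Elo expected score: Ea = 1/(1 + 10^((Rb-Ra)/400))
Rb - Ra = 600 - 1000 = -400
(Rb-Ra)/400 = -400/400 = -1.0
10^-1.0 = 0.1
Ea = 1/(1 + 0.1) = 1/1.1 = 0.9091

0.9091


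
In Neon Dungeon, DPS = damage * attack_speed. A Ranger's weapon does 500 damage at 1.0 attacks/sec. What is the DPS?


DPS = damage * attack_speed
= 500 * 1.0
= 500.0

500.0 DPS


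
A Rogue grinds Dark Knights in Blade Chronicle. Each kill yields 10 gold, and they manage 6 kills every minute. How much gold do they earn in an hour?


Gold per minute = 10 * 6 = 60
Gold per hour = 60 * 60 = 3600

3600 gold/hour


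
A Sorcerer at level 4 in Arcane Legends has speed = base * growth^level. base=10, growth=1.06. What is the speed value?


value = base * growth^level
= 10 * 1.06^4
= 10 * 1.262477
= 12.62

12.62 speed


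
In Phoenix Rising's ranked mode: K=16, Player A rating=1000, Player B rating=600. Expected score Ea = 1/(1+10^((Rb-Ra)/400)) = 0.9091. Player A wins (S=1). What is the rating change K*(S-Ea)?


Elo update: delta = K * (S - Ea), where S = 1 (wins)
S - Ea = 1 - 0.9091 = 0.0909
Rating change = 16 * 0.0909
= 1.45

1.45 rating points


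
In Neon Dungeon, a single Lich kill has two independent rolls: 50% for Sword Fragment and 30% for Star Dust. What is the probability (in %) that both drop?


For independent events, P(both) = P(A) * P(B)
= 50% * 30%
= 1500 / 100 %
= 15.0%

15.0%


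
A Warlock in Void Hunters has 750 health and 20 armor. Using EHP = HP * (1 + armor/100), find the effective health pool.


EHP = 750 * (1 + 20/100)
= 750 * (1 + 0.2)
= 750 * 1.2
= 900.0

900.0 EHP


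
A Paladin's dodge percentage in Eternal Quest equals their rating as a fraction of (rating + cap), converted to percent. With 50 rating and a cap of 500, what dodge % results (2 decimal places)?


dodge% = 50 / (50 + 500) * 100
= 50 / 550 * 100
= 0.090909 * 100
= 9.09%

9.09%


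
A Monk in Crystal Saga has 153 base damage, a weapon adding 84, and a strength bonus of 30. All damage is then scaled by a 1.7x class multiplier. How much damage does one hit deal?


Sum base + weapon + str = 153 + 84 + 30 = 267
Multiply by 1.7:
267 * 1.7 = 453.9

453.9 damage


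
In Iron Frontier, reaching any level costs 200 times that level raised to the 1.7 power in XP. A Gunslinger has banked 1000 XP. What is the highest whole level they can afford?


XP = 200 * level^1.7, so level = (XP / 200)^(1/1.7)
= (1000 / 200)^(1/1.7)
= 5.0^0.5882
= 2.5773
Floor: level = 2

level 2


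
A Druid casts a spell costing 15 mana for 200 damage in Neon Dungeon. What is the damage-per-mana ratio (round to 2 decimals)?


Efficiency = damage / mana
= 200 / 15
= 13.33

13.33 dmg/mana


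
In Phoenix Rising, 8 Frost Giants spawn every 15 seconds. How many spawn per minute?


Spawns per minute = count * (60 / interval)
= 8 * (60 / 15)
= 8 * 4.0
= 32.0

32.0 per minute


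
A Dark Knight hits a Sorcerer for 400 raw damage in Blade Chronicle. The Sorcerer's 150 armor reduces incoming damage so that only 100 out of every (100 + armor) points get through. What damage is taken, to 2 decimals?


actual = 400 * 100 / (100 + 150)
= 400 * 100 / 250
= 40000 / 250
= 160.00

160.00 damage


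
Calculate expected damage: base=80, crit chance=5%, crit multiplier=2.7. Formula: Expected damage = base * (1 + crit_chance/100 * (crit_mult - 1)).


E[dmg] = base * (1 + crit_chance * (crit_mult - 1))
cc as decimal = 5/100 = 0.05
cm - 1 = 2.7 - 1 = 1.7
Bonus factor = 0.05 * 1.7 = 0.085
Total multiplier = 1 + 0.085 = 1.085
Expected damage = 80 * 1.085 = 86.80

86.80 damage


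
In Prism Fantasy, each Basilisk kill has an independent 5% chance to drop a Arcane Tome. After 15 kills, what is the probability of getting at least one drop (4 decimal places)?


P(at least one) = 1 - P(none) = 1 - (1-p)^n
p = 5/100 = 0.05
1 - p = 0.95
(1 - p)^15 = 0.95^15 = 0.463291
P(at least one) = 1 - 0.463291 = 0.5367

0.5367


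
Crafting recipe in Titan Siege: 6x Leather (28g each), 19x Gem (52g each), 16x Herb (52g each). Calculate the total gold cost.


Cost breakdown:
  Leather: 6 * 28 = 168
  Gem: 19 * 52 = 988
  Herb: 16 * 52 = 832
Total = 168 + 988 + 832 = 1988

1988 gold


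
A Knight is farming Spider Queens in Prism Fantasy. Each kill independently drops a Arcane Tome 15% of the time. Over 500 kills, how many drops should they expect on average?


Expected drops = kills * (drop_rate / 100)
= 500 * (15 / 100)
= 500 * 0.15
= 75.0

75.0 drops


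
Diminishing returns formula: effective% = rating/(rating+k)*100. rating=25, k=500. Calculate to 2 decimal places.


effective% = rating / (rating + k) * 100
= 25 / (25 + 500) * 100
= 25 / 525 * 100
= 0.047619 * 100
= 4.76%

4.76%


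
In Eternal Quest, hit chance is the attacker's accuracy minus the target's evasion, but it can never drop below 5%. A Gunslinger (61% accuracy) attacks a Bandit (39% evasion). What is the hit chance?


accuracy - evasion = 61 - 39 = 22
Apply floor: max(22, 5) = 22
Hit chance = 22%

22%


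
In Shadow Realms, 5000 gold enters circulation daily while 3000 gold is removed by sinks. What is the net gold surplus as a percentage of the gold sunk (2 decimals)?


Net gold = 5000 - 3000 = 2000
Inflation rate = net / sunk * 100 = 2000 / 3000 * 100
= 0.666667 * 100
= 66.67%

66.67%


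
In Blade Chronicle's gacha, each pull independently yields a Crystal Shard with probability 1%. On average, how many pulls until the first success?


Expected pulls for a geometric distribution = 1/p = 100 / rate%
= 100 / 1
= 100.0

100.0 pulls


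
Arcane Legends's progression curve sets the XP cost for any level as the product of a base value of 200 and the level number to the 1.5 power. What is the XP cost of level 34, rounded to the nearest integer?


XP = 200 * level^1.5
Substitute level = 34:
XP = 200 * 34^1.5
= 200 * 198.2524
= 39650

39650 XP


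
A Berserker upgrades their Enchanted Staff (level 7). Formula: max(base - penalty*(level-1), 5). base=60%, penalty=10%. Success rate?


raw_rate = 60 - 10 * (7 - 1)
= 60 - 10 * 6
= 60 - 60
= 0
Apply floor: max(0, 5) = 5%

5%


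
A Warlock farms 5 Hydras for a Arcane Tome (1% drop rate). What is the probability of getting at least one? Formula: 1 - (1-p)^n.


P(at least one) = 1 - P(none) = 1 - (1-p)^n
p = 1/100 = 0.01
1 - p = 0.99
(1 - p)^5 = 0.99^5 = 0.950990
P(at least one) = 1 - 0.950990 = 0.0490

0.0490


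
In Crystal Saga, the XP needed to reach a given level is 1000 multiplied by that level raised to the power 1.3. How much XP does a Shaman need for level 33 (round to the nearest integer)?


XP = 1000 * level^1.3
Substitute level = 33:
XP = 1000 * 33^1.3
= 1000 * 94.2037
= 94204

94204 XP


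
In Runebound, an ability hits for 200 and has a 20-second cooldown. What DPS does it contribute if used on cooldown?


DPS = damage / cooldown
= 200 / 20
= 10.00

10.00 DPS


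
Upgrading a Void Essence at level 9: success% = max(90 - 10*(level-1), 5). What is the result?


raw_rate = 90 - 10 * (9 - 1)
= 90 - 10 * 8
= 90 - 80
= 10
Apply floor: max(10, 5) = 10%

10%


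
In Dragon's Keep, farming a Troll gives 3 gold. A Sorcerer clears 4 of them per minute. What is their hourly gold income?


Gold per minute = 3 * 4 = 12
Gold per hour = 12 * 60 = 720

720 gold/hour


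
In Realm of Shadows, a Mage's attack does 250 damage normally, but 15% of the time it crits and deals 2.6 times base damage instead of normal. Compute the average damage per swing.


E[dmg] = base * (1 + crit_chance * (crit_mult - 1))
cc as decimal = 15/100 = 0.15
cm - 1 = 2.6 - 1 = 1.6
Bonus factor = 0.15 * 1.6 = 0.24
Total multiplier = 1 + 0.24 = 1.24
Expected damage = 250 * 1.24 = 310.00

310.00 damage


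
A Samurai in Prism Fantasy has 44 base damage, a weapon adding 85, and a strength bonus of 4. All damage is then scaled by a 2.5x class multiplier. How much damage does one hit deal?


Sum base + weapon + str = 44 + 85 + 4 = 133
Multiply by 2.5:
133 * 2.5 = 332.5

332.5 damage


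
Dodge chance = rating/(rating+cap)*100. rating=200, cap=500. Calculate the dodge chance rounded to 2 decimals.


dodge% = 200 / (200 + 500) * 100
= 200 / 700 * 100
= 0.285714 * 100
= 28.57%

28.57%


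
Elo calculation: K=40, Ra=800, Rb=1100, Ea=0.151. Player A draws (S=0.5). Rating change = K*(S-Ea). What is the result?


Elo update: delta = K * (S - Ea), where S = 0.5 (draws)
S - Ea = 0.5 - 0.151 = 0.349
Rating change = 40 * 0.349
= 13.96

13.96 rating points


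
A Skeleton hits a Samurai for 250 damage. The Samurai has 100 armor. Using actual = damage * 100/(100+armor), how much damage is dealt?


actual = 250 * 100 / (100 + 100)
= 250 * 100 / 200
= 25000 / 200
= 125.00

125.00 damage


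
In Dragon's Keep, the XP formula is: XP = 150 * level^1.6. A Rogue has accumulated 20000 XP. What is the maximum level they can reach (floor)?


XP = 150 * level^1.6, so level = (XP / 150)^(1/1.6)
= (20000 / 150)^(1/1.6)
= 133.3333^0.625
= 21.2856
Floor: level = 21

level 21


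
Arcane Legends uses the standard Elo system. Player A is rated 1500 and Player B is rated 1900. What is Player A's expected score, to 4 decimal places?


Elo expected score: Ea = 1/(1 + 10^((Rb-Ra)/400))
Rb - Ra = 1900 - 1500 = 400
(Rb-Ra)/400 = 400/400 = 1.0
10^1.0 = 10.0
Ea = 1/(1 + 10.0) = 1/11.0 = 0.0909

0.0909


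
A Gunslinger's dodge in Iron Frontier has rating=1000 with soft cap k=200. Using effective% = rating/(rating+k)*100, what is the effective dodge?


effective% = rating / (rating + k) * 100
= 1000 / (1000 + 200) * 100
= 1000 / 1200 * 100
= 0.833333 * 100
= 83.33%

83.33%


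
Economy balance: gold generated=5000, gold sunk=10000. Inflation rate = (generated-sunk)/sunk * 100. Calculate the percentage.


Net gold = 5000 - 10000 = -5000
Inflation rate = net / sunk * 100 = -5000 / 10000 * 100
= -0.5 * 100
= -50.00%

-50.00%


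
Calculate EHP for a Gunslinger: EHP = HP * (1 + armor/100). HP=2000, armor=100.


EHP = 2000 * (1 + 100/100)
= 2000 * (1 + 1.0)
= 2000 * 2.0
= 4000.0

4000.0 EHP


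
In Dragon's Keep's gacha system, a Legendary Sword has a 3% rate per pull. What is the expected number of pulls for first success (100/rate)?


Expected pulls for a geometric distribution = 1/p = 100 / rate%
= 100 / 3
= 33.33

33.33 pulls


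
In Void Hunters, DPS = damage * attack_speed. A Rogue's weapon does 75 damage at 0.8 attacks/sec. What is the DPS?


DPS = damage * attack_speed
= 75 * 0.8
= 60.0

60.0 DPS


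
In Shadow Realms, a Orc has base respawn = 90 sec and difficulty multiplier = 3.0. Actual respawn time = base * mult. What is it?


Respawn time = base * multiplier
= 90 * 3.0
= 270.0 seconds

270.0 seconds


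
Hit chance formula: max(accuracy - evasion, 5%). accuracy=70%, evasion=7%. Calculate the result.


accuracy - evasion = 70 - 7 = 63
Apply floor: max(63, 5) = 63
Hit chance = 63%

63%


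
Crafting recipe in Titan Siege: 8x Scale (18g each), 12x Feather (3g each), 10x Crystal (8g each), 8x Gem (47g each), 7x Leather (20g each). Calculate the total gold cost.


Cost breakdown:
  Scale: 8 * 18 = 144
  Feather: 12 * 3 = 36
  Crystal: 10 * 8 = 80
  Gem: 8 * 47 = 376
  Leather: 7 * 20 = 140
Total = 144 + 36 + 80 + 376 + 140 = 776

776 gold


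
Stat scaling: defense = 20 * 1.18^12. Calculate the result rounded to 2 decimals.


value = base * growth^level
= 20 * 1.18^12
= 20 * 7.287593
= 145.75

145.75 defense


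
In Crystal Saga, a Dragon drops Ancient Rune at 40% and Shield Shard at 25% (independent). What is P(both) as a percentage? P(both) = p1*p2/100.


For independent events, P(both) = P(A) * P(B)
= 40% * 25%
= 1000 / 100 %
= 10.0%

10.0%


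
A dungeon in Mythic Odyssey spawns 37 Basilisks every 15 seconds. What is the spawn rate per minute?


Spawns per minute = count * (60 / interval)
= 37 * (60 / 15)
= 37 * 4.0
= 148.0

148.0 per minute


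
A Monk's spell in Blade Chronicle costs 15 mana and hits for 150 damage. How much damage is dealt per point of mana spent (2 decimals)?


Efficiency = damage / mana
= 150 / 15
= 10.00

10.00 dmg/mana


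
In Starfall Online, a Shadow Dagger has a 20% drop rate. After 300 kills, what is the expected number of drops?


Expected drops = kills * (drop_rate / 100)
= 300 * (20 / 100)
= 300 * 0.2
= 60.0

60.0 drops


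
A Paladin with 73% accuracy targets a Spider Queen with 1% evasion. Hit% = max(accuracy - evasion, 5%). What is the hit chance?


accuracy - evasion = 73 - 1 = 72
Apply floor: max(72, 5) = 72
Hit chance = 72%

72%


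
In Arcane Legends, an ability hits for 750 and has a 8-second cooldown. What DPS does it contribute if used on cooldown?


DPS = damage / cooldown
= 750 / 8
= 93.75

93.75 DPS


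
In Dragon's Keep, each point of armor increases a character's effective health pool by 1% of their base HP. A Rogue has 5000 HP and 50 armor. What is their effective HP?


EHP = 5000 * (1 + 50/100)
= 5000 * (1 + 0.5)
= 5000 * 1.5
= 7500.0

7500.0 EHP


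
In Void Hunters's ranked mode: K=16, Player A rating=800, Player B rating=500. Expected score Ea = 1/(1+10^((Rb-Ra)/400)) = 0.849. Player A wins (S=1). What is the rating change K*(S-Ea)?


Elo update: delta = K * (S - Ea), where S = 1 (wins)
S - Ea = 1 - 0.849 = 0.151
Rating change = 16 * 0.151
= 2.42

2.42 rating points


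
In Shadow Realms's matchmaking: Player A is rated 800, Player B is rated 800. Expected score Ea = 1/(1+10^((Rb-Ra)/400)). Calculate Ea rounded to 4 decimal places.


Elo expected score: Ea = 1/(1 + 10^((Rb-Ra)/400))
Rb - Ra = 800 - 800 = 0
(Rb-Ra)/400 = 0/400 = 0.0
10^0.0 = 1.0
Ea = 1/(1 + 1.0) = 1/2.0 = 0.5000

0.5000


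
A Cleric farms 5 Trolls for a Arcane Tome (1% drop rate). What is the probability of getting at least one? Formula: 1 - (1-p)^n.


P(at least one) = 1 - P(none) = 1 - (1-p)^n
p = 1/100 = 0.01
1 - p = 0.99
(1 - p)^5 = 0.99^5 = 0.950990
P(at least one) = 1 - 0.950990 = 0.0490

0.0490


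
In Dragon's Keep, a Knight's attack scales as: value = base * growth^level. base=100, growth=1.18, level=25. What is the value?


value = base * growth^level
= 100 * 1.18^25
= 100 * 62.668627
= 6266.86

6266.86 attack


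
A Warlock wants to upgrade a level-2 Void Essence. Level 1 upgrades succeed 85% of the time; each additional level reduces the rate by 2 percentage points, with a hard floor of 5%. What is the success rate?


raw_rate = 85 - 2 * (2 - 1)
= 85 - 2 * 1
= 85 - 2
= 83
Apply floor: max(83, 5) = 83%

83%


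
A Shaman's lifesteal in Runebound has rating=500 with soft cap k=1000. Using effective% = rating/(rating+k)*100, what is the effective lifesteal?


effective% = rating / (rating + k) * 100
= 500 / (500 + 1000) * 100
= 500 / 1500 * 100
= 0.333333 * 100
= 33.33%

33.33%


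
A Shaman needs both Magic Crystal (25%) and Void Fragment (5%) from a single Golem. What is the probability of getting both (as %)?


For independent events, P(both) = P(A) * P(B)
= 25% * 5%
= 125 / 100 %
= 1.25%

1.25%


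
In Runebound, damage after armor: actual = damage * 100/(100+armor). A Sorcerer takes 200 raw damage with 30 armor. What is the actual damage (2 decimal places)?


actual = 200 * 100 / (100 + 30)
= 200 * 100 / 130
= 20000 / 130
= 153.85

153.85 damage


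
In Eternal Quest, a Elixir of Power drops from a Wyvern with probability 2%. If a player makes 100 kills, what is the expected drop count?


Expected drops = kills * (drop_rate / 100)
= 100 * (2 / 100)
= 100 * 0.02
= 2.0

2.0 drops


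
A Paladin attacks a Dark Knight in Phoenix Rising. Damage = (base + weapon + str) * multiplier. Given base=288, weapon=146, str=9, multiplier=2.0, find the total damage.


Sum base + weapon + str = 288 + 146 + 9 = 443
Multiply by 2.0:
443 * 2.0 = 886.0

886.0 damage


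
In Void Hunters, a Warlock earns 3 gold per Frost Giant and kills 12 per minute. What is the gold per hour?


Gold per minute = 3 * 12 = 36
Gold per hour = 36 * 60 = 2160

2160 gold/hour


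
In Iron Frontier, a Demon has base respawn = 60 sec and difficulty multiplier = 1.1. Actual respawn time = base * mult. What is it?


Respawn time = base * multiplier
= 60 * 1.1
= 66.0 seconds

66.0 seconds


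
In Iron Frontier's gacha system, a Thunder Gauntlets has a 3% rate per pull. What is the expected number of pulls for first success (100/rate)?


Expected pulls for a geometric distribution = 1/p = 100 / rate%
= 100 / 3
= 33.33

33.33 pulls


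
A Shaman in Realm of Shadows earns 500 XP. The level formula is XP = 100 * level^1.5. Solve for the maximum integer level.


XP = 100 * level^1.5, so level = (XP / 100)^(1/1.5)
= (500 / 100)^(1/1.5)
= 5.0^0.6667
= 2.924
Floor: level = 2

level 2


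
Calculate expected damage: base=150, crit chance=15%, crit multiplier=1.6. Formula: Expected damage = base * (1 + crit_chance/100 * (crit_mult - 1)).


E[dmg] = base * (1 + crit_chance * (crit_mult - 1))
cc as decimal = 15/100 = 0.15
cm - 1 = 1.6 - 1 = 0.6
Bonus factor = 0.15 * 0.6 = 0.09
Total multiplier = 1 + 0.09 = 1.09
Expected damage = 150 * 1.09 = 163.50

163.50 damage


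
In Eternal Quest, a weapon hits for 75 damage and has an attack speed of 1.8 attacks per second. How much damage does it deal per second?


DPS = damage * attack_speed
= 75 * 1.8
= 135.0

135.0 DPS


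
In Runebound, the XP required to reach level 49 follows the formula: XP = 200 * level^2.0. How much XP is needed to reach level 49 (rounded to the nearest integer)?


XP = 200 * level^2.0
Substitute level = 49:
XP = 200 * 49^2.0
= 200 * 2401.0
= 480200

480200 XP


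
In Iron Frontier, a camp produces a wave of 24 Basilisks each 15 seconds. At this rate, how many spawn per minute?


Spawns per minute = count * (60 / interval)
= 24 * (60 / 15)
= 24 * 4.0
= 96.0

96.0 per minute


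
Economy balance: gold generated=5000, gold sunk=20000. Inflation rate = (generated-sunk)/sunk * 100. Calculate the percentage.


Net gold = 5000 - 20000 = -15000
Inflation rate = net / sunk * 100 = -15000 / 20000 * 100
= -0.75 * 100
= -75.00%

-75.00%


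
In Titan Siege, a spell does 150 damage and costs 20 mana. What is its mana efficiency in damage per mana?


Efficiency = damage / mana
= 150 / 20
= 7.50

7.50 dmg/mana


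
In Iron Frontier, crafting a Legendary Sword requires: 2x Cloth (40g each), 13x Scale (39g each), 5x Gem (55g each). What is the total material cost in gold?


Cost breakdown:
  Cloth: 2 * 40 = 80
  Scale: 13 * 39 = 507
  Gem: 5 * 55 = 275
Total = 80 + 507 + 275 = 862

862 gold


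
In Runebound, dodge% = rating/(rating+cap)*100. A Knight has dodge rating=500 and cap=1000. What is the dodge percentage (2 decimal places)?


dodge% = 500 / (500 + 1000) * 100
= 500 / 1500 * 100
= 0.333333 * 100
= 33.33%

33.33%


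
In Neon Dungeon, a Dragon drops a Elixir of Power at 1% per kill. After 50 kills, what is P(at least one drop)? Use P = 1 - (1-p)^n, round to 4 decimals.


P(at least one) = 1 - P(none) = 1 - (1-p)^n
p = 1/100 = 0.01
1 - p = 0.99
(1 - p)^50 = 0.99^50 = 0.605006
P(at least one) = 1 - 0.605006 = 0.3950

0.3950


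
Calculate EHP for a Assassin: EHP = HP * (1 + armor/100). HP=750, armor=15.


EHP = 750 * (1 + 15/100)
= 750 * (1 + 0.15)
= 750 * 1.15
= 862.5

862.5 EHP


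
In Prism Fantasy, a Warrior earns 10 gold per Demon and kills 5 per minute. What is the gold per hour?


Gold per minute = 10 * 5 = 50
Gold per hour = 50 * 60 = 3000

3000 gold/hour


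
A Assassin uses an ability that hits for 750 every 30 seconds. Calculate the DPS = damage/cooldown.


DPS = damage / cooldown
= 750 / 30
= 25.00

25.00 DPS


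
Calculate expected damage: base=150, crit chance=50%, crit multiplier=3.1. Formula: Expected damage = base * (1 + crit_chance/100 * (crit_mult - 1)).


E[dmg] = base * (1 + crit_chance * (crit_mult - 1))
cc as decimal = 50/100 = 0.5
cm - 1 = 3.1 - 1 = 2.1
Bonus factor = 0.5 * 2.1 = 1.05
Total multiplier = 1 + 1.05 = 2.05
Expected damage = 150 * 2.05 = 307.50

307.50 damage


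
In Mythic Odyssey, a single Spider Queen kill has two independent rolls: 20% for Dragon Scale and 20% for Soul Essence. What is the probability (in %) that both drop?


For independent events, P(both) = P(A) * P(B)
= 20% * 20%
= 400 / 100 %
= 4.0%

4.0%


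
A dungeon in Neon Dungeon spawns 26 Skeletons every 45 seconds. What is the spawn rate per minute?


Spawns per minute = count * (60 / interval)
= 26 * (60 / 45)
= 26 * 1.3333
= 34.67

34.67 per minute


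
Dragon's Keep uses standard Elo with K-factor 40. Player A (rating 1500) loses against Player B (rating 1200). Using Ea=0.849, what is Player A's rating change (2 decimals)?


Elo update: delta = K * (S - Ea), where S = 0 (loses)
S - Ea = 0 - 0.849 = -0.849
Rating change = 40 * -0.849
= -33.96

-33.96 rating points


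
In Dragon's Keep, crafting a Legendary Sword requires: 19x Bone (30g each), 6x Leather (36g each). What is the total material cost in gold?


Cost breakdown:
  Bone: 19 * 30 = 570
  Leather: 6 * 36 = 216
Total = 570 + 216 = 786

786 gold


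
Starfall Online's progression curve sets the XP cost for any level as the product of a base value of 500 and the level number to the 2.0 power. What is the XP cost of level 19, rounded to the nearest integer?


XP = 500 * level^2.0
Substitute level = 19:
XP = 500 * 19^2.0
= 500 * 361.0
= 180500

180500 XP


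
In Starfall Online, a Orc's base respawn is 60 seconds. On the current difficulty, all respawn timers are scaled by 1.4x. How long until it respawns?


Respawn time = base * multiplier
= 60 * 1.4
= 84.0 seconds

84.0 seconds


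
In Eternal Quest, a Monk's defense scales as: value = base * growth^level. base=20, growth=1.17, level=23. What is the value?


value = base * growth^level
= 20 * 1.17^23
= 20 * 37.006228
= 740.12

740.12 defense


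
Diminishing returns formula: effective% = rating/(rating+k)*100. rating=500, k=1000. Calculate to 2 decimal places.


effective% = rating / (rating + k) * 100
= 500 / (500 + 1000) * 100
= 500 / 1500 * 100
= 0.333333 * 100
= 33.33%

33.33%


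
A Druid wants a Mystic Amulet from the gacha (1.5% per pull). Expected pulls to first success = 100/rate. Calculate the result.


Expected pulls for a geometric distribution = 1/p = 100 / rate%
= 100 / 1.5
= 66.67

66.67 pulls


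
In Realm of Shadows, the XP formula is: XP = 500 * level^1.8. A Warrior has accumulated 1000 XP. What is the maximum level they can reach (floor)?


XP = 500 * level^1.8, so level = (XP / 500)^(1/1.8)
= (1000 / 500)^(1/1.8)
= 2.0^0.5556
= 1.4697
Floor: level = 1

level 1


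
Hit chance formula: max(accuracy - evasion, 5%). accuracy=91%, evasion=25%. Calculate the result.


accuracy - evasion = 91 - 25 = 66
Apply floor: max(66, 5) = 66
Hit chance = 66%

66%


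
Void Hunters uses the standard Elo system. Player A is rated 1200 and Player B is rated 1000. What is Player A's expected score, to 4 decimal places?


Elo expected score: Ea = 1/(1 + 10^((Rb-Ra)/400))
Rb - Ra = 1000 - 1200 = -200
(Rb-Ra)/400 = -200/400 = -0.5
10^-0.5 = 0.316228
Ea = 1/(1 + 0.316228) = 1/1.316228 = 0.7597

0.7597


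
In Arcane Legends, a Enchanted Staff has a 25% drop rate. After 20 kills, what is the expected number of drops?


Expected drops = kills * (drop_rate / 100)
= 20 * (25 / 100)
= 20 * 0.25
= 5.0

5.0 drops


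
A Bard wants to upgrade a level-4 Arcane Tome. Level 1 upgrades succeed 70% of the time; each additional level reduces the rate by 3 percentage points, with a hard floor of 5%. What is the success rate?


raw_rate = 70 - 3 * (4 - 1)
= 70 - 3 * 3
= 70 - 9
= 61
Apply floor: max(61, 5) = 61%

61%


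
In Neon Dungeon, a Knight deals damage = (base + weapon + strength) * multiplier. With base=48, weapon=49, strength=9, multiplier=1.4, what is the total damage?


Sum base + weapon + str = 48 + 49 + 9 = 106
Multiply by 1.4:
106 * 1.4 = 148.4

148.4 damage


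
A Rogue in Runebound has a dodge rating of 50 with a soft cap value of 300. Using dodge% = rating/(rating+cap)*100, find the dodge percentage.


dodge% = 50 / (50 + 300) * 100
= 50 / 350 * 100
= 0.142857 * 100
= 14.29%

14.29%


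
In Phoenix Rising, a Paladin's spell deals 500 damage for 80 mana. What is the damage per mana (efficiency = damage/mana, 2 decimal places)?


Efficiency = damage / mana
= 500 / 80
= 6.25

6.25 dmg/mana


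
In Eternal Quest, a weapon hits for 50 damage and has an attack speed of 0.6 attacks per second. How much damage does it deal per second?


DPS = damage * attack_speed
= 50 * 0.6
= 30.0

30.0 DPS


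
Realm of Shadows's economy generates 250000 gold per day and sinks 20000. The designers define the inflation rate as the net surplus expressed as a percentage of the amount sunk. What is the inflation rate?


Net gold = 250000 - 20000 = 230000
Inflation rate = net / sunk * 100 = 230000 / 20000 * 100
= 11.5 * 100
= 1150.00%

1150.00%


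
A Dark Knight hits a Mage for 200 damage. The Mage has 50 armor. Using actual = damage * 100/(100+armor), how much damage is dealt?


actual = 200 * 100 / (100 + 50)
= 200 * 100 / 150
= 20000 / 150
= 133.33

133.33 damage


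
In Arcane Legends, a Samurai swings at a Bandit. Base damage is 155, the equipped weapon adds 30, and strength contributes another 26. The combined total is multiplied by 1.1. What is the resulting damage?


Sum base + weapon + str = 155 + 30 + 26 = 211
Multiply by 1.1:
211 * 1.1 = 232.1

232.1 damage


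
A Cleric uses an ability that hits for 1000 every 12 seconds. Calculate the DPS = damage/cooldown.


DPS = damage / cooldown
= 1000 / 12
= 83.33

83.33 DPS


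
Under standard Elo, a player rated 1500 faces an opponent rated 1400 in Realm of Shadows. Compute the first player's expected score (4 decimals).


Elo expected score: Ea = 1/(1 + 10^((Rb-Ra)/400))
Rb - Ra = 1400 - 1500 = -100
(Rb-Ra)/400 = -100/400 = -0.25
10^-0.25 = 0.562341
Ea = 1/(1 + 0.562341) = 1/1.562341 = 0.6401

0.6401


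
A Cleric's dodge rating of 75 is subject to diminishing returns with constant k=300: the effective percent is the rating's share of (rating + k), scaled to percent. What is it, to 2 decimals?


effective% = rating / (rating + k) * 100
= 75 / (75 + 300) * 100
= 75 / 375 * 100
= 0.2 * 100
= 20.00%

20.00%


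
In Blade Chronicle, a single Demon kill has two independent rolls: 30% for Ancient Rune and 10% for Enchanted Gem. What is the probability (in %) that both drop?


For independent events, P(both) = P(A) * P(B)
= 30% * 10%
= 300 / 100 %
= 3.0%

3.0%


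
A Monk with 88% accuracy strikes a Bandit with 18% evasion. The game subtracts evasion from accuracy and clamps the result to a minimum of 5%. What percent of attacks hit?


accuracy - evasion = 88 - 18 = 70
Apply floor: max(70, 5) = 70
Hit chance = 70%

70%


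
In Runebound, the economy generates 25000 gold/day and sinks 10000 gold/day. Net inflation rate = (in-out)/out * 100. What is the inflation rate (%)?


Net gold = 25000 - 10000 = 15000
Inflation rate = net / sunk * 100 = 15000 / 10000 * 100
= 1.5 * 100
= 150.00%

150.00%


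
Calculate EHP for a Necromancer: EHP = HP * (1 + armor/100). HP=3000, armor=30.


EHP = 3000 * (1 + 30/100)
= 3000 * (1 + 0.3)
= 3000 * 1.3
= 3900.0

3900.0 EHP


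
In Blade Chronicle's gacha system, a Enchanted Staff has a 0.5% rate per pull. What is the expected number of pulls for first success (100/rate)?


Expected pulls for a geometric distribution = 1/p = 100 / rate%
= 100 / 0.5
= 200.0

200.0 pulls


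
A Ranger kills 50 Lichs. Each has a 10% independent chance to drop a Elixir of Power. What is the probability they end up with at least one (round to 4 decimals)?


P(at least one) = 1 - P(none) = 1 - (1-p)^n
p = 10/100 = 0.1
1 - p = 0.9
(1 - p)^50 = 0.9^50 = 0.005154
P(at least one) = 1 - 0.005154 = 0.9948

0.9948


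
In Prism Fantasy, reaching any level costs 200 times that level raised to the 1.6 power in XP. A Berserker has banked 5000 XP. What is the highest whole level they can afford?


XP = 200 * level^1.6, so level = (XP / 200)^(1/1.6)
= (5000 / 200)^(1/1.6)
= 25.0^0.625
= 7.4767
Floor: level = 7

level 7


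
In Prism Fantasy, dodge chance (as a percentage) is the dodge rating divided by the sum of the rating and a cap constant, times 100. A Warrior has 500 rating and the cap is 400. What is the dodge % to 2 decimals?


dodge% = 500 / (500 + 400) * 100
= 500 / 900 * 100
= 0.555556 * 100
= 55.56%

55.56%


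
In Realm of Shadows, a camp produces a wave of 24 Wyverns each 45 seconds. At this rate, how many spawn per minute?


Spawns per minute = count * (60 / interval)
= 24 * (60 / 45)
= 24 * 1.3333
= 32.0

32.0 per minute


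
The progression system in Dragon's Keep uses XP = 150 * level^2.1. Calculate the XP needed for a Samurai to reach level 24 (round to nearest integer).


XP = 150 * level^2.1
Substitute level = 24:
XP = 150 * 24^2.1
= 150 * 791.4867
= 118723

118723 XP


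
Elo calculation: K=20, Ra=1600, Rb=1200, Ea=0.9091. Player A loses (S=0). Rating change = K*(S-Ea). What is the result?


Elo update: delta = K * (S - Ea), where S = 0 (loses)
S - Ea = 0 - 0.9091 = -0.9091
Rating change = 20 * -0.9091
= -18.18

-18.18 rating points


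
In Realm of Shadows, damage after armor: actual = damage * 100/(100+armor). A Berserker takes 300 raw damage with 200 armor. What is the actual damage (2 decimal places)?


actual = 300 * 100 / (100 + 200)
= 300 * 100 / 300
= 30000 / 300
= 100.00

100.00 damage


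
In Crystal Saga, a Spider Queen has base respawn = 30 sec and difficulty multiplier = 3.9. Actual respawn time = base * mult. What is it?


Respawn time = base * multiplier
= 30 * 3.9
= 117.0 seconds

117.0 seconds


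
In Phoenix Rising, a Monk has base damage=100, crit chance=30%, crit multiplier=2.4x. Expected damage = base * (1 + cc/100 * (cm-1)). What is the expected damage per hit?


E[dmg] = base * (1 + crit_chance * (crit_mult - 1))
cc as decimal = 30/100 = 0.3
cm - 1 = 2.4 - 1 = 1.4
Bonus factor = 0.3 * 1.4 = 0.42
Total multiplier = 1 + 0.42 = 1.42
Expected damage = 100 * 1.42 = 142.00

142.00 damage
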